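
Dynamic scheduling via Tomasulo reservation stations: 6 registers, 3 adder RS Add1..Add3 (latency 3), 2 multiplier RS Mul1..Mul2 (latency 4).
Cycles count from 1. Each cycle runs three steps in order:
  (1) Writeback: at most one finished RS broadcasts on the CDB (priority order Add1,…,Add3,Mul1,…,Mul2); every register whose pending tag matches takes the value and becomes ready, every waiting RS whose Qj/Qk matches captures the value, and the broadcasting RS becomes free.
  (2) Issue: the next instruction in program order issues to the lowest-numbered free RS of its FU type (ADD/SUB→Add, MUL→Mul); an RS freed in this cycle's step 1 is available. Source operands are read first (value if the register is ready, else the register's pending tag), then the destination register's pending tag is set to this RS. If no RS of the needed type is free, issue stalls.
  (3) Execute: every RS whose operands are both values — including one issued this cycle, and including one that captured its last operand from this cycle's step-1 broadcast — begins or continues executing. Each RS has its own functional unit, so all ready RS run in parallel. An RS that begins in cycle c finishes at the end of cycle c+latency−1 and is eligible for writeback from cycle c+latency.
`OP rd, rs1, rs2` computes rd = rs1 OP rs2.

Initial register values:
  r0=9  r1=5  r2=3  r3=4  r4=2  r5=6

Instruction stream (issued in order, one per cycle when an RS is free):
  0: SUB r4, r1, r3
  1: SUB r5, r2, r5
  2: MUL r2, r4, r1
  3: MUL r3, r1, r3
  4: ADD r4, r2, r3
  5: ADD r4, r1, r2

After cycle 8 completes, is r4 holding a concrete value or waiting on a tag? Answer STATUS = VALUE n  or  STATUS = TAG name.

STATUS = TAG Add2

c1: issue SUB r4<-Add1 | r0:9,r1:5,r2:3,r3:4,r4:Add1,r5:6
c2: issue SUB r5<-Add2 | r0:9,r1:5,r2:3,r3:4,r4:Add1,r5:Add2
c3: issue MUL r2<-Mul1 | r0:9,r1:5,r2:Mul1,r3:4,r4:Add1,r5:Add2
c4: CDB Add1=1; issue MUL r3<-Mul2 | r0:9,r1:5,r2:Mul1,r3:Mul2,r4:1,r5:Add2
c5: CDB Add2=-3; issue ADD r4<-Add1 | r0:9,r1:5,r2:Mul1,r3:Mul2,r4:Add1,r5:-3
c6: issue ADD r4<-Add2 | r0:9,r1:5,r2:Mul1,r3:Mul2,r4:Add2,r5:-3
c7: - | r0:9,r1:5,r2:Mul1,r3:Mul2,r4:Add2,r5:-3
c8: CDB Mul1=5 | r0:9,r1:5,r2:5,r3:Mul2,r4:Add2,r5:-3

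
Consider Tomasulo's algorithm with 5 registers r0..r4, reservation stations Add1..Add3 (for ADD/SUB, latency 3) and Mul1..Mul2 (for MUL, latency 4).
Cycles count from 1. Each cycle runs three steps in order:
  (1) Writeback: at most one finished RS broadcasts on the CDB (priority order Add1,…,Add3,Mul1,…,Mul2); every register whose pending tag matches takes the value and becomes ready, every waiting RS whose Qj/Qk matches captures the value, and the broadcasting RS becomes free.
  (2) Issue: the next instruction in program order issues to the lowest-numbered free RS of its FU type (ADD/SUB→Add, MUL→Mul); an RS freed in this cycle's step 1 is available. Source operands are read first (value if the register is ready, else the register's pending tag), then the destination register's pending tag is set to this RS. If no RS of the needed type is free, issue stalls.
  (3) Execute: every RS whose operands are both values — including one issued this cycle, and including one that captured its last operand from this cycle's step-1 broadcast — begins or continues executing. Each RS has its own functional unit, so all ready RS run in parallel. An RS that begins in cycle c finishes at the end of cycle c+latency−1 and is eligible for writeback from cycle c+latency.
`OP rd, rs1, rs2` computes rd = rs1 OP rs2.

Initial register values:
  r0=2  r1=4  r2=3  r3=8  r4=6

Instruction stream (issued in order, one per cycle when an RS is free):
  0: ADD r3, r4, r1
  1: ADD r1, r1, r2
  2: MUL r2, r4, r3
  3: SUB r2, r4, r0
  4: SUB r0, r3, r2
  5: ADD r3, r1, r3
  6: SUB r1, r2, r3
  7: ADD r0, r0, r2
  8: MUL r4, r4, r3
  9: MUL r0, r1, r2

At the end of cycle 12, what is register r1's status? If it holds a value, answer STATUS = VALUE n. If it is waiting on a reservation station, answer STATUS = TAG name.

  c1: issue ADD r3<-Add1  regs: r0:2,r1:4,r2:3,r3:Add1,r4:6
  c2: issue ADD r1<-Add2  regs: r0:2,r1:Add2,r2:3,r3:Add1,r4:6
  c3: issue MUL r2<-Mul1  regs: r0:2,r1:Add2,r2:Mul1,r3:Add1,r4:6
  c4: CDB Add1=10; issue SUB r2<-Add1  regs: r0:2,r1:Add2,r2:Add1,r3:10,r4:6
  c5: CDB Add2=7; issue SUB r0<-Add2  regs: r0:Add2,r1:7,r2:Add1,r3:10,r4:6
  c6: issue ADD r3<-Add3  regs: r0:Add2,r1:7,r2:Add1,r3:Add3,r4:6
  c7: CDB Add1=4; issue SUB r1<-Add1  regs: r0:Add2,r1:Add1,r2:4,r3:Add3,r4:6
  c8: CDB Mul1=60; stall  regs: r0:Add2,r1:Add1,r2:4,r3:Add3,r4:6
  c9: CDB Add3=17; issue ADD r0<-Add3  regs: r0:Add3,r1:Add1,r2:4,r3:17,r4:6
  c10: CDB Add2=6; issue MUL r4<-Mul1  regs: r0:Add3,r1:Add1,r2:4,r3:17,r4:Mul1
  c11: issue MUL r0<-Mul2  regs: r0:Mul2,r1:Add1,r2:4,r3:17,r4:Mul1
  c12: CDB Add1=-13  regs: r0:Mul2,r1:-13,r2:4,r3:17,r4:Mul1

STATUS = VALUE -13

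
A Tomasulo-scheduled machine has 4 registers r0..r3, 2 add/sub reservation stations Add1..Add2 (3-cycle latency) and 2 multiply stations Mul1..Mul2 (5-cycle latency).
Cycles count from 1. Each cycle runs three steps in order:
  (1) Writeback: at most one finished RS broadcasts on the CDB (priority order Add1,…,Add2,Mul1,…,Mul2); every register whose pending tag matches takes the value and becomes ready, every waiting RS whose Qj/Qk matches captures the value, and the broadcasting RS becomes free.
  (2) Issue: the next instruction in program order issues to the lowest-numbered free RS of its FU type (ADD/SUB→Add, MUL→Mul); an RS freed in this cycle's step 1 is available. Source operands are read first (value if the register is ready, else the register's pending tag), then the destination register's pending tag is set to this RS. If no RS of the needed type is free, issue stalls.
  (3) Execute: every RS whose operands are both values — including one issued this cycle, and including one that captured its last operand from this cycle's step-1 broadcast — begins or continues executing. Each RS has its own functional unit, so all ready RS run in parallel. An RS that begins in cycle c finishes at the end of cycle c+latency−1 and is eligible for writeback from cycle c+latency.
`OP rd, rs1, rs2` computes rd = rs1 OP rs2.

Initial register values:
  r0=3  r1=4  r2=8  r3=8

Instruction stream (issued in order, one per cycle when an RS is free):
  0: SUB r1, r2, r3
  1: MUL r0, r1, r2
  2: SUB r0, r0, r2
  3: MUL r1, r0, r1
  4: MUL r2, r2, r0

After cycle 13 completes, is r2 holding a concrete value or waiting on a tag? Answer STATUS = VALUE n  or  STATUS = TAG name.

c1: issue SUB r1<-Add1 | r0:3,r1:Add1,r2:8,r3:8
c2: issue MUL r0<-Mul1 | r0:Mul1,r1:Add1,r2:8,r3:8
c3: issue SUB r0<-Add2 | r0:Add2,r1:Add1,r2:8,r3:8
c4: CDB Add1=0; issue MUL r1<-Mul2 | r0:Add2,r1:Mul2,r2:8,r3:8
c5: stall | r0:Add2,r1:Mul2,r2:8,r3:8
c6: stall | r0:Add2,r1:Mul2,r2:8,r3:8
c7: stall | r0:Add2,r1:Mul2,r2:8,r3:8
c8: stall | r0:Add2,r1:Mul2,r2:8,r3:8
c9: CDB Mul1=0; issue MUL r2<-Mul1 | r0:Add2,r1:Mul2,r2:Mul1,r3:8
c10: - | r0:Add2,r1:Mul2,r2:Mul1,r3:8
c11: - | r0:Add2,r1:Mul2,r2:Mul1,r3:8
c12: CDB Add2=-8 | r0:-8,r1:Mul2,r2:Mul1,r3:8
c13: - | r0:-8,r1:Mul2,r2:Mul1,r3:8

STATUS = TAG Mul1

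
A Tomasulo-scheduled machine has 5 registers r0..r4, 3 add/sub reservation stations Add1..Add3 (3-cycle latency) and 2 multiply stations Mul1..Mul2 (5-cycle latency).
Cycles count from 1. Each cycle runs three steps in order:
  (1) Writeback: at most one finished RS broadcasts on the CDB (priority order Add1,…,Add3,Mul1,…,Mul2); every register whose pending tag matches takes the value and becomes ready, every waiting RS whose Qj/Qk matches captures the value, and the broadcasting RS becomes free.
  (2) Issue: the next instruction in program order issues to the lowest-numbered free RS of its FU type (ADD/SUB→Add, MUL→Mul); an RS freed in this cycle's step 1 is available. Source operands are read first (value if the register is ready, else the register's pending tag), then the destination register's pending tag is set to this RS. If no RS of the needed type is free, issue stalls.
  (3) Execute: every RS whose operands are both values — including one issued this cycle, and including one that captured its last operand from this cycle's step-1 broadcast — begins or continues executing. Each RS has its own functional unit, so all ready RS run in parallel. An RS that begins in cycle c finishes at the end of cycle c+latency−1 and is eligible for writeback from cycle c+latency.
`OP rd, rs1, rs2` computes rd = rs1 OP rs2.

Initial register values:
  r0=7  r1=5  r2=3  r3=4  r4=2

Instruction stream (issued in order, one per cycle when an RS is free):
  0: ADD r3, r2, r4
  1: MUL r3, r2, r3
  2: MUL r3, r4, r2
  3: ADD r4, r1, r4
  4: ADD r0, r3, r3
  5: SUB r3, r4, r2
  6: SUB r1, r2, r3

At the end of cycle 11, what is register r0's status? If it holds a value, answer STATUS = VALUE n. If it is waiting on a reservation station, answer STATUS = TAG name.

STATUS = VALUE 12

cycle 1: issue ADD r3<-Add1 // r0:7,r1:5,r2:3,r3:Add1,r4:2
cycle 2: issue MUL r3<-Mul1 // r0:7,r1:5,r2:3,r3:Mul1,r4:2
cycle 3: issue MUL r3<-Mul2 // r0:7,r1:5,r2:3,r3:Mul2,r4:2
cycle 4: CDB Add1=5; issue ADD r4<-Add1 // r0:7,r1:5,r2:3,r3:Mul2,r4:Add1
cycle 5: issue ADD r0<-Add2 // r0:Add2,r1:5,r2:3,r3:Mul2,r4:Add1
cycle 6: issue SUB r3<-Add3 // r0:Add2,r1:5,r2:3,r3:Add3,r4:Add1
cycle 7: CDB Add1=7; issue SUB r1<-Add1 // r0:Add2,r1:Add1,r2:3,r3:Add3,r4:7
cycle 8: CDB Mul2=6 // r0:Add2,r1:Add1,r2:3,r3:Add3,r4:7
cycle 9: CDB Mul1=15 // r0:Add2,r1:Add1,r2:3,r3:Add3,r4:7
cycle 10: CDB Add3=4 // r0:Add2,r1:Add1,r2:3,r3:4,r4:7
cycle 11: CDB Add2=12 // r0:12,r1:Add1,r2:3,r3:4,r4:7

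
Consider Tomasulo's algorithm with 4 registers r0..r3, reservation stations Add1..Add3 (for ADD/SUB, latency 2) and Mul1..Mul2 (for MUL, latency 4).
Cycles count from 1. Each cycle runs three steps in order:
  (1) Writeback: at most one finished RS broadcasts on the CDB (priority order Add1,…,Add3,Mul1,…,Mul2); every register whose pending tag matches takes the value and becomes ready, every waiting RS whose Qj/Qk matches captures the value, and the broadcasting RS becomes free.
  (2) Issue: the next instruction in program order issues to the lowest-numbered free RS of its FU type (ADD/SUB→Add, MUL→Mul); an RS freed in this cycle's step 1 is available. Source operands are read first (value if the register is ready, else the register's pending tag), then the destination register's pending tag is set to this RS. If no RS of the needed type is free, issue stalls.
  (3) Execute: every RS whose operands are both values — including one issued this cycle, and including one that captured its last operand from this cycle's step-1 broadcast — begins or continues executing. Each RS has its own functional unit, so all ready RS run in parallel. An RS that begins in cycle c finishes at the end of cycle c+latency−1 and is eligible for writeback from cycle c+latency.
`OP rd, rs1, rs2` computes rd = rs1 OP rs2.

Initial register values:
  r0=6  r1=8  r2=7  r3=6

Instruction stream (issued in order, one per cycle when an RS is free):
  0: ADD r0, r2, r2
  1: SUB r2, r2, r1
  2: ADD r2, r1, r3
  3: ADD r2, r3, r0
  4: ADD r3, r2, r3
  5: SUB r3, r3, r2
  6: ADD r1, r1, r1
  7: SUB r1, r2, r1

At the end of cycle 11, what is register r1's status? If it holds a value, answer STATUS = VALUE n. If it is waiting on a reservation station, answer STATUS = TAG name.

STATUS = VALUE 4

  c1: issue ADD r0<-Add1  regs: r0:Add1,r1:8,r2:7,r3:6
  c2: issue SUB r2<-Add2  regs: r0:Add1,r1:8,r2:Add2,r3:6
  c3: CDB Add1=14; issue ADD r2<-Add1  regs: r0:14,r1:8,r2:Add1,r3:6
  c4: CDB Add2=-1; issue ADD r2<-Add2  regs: r0:14,r1:8,r2:Add2,r3:6
  c5: CDB Add1=14; issue ADD r3<-Add1  regs: r0:14,r1:8,r2:Add2,r3:Add1
  c6: CDB Add2=20; issue SUB r3<-Add2  regs: r0:14,r1:8,r2:20,r3:Add2
  c7: issue ADD r1<-Add3  regs: r0:14,r1:Add3,r2:20,r3:Add2
  c8: CDB Add1=26; issue SUB r1<-Add1  regs: r0:14,r1:Add1,r2:20,r3:Add2
  c9: CDB Add3=16  regs: r0:14,r1:Add1,r2:20,r3:Add2
  c10: CDB Add2=6  regs: r0:14,r1:Add1,r2:20,r3:6
  c11: CDB Add1=4  regs: r0:14,r1:4,r2:20,r3:6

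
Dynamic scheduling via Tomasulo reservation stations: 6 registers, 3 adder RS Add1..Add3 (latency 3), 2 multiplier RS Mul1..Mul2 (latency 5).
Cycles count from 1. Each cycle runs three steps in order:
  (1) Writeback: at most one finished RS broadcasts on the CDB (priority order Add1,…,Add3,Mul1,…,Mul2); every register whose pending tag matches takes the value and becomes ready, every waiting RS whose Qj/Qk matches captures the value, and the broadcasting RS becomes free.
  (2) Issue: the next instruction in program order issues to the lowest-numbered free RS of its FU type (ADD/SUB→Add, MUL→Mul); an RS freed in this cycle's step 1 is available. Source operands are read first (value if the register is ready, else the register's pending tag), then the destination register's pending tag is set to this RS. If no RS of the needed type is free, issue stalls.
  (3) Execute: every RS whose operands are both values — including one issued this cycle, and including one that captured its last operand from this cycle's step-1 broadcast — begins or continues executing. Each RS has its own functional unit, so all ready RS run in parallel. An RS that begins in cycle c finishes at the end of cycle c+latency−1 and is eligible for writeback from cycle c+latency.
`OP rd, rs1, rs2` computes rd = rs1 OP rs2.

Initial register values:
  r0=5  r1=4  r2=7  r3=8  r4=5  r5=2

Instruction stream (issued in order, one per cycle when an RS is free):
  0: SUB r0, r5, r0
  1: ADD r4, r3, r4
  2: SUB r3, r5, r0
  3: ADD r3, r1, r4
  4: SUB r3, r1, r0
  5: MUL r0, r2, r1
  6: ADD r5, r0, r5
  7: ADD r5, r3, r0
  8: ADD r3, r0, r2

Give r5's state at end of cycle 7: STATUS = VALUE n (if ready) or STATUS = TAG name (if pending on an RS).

STATUS = TAG Add3

  c1: issue SUB r0<-Add1  regs: r0:Add1,r1:4,r2:7,r3:8,r4:5,r5:2
  c2: issue ADD r4<-Add2  regs: r0:Add1,r1:4,r2:7,r3:8,r4:Add2,r5:2
  c3: issue SUB r3<-Add3  regs: r0:Add1,r1:4,r2:7,r3:Add3,r4:Add2,r5:2
  c4: CDB Add1=-3; issue ADD r3<-Add1  regs: r0:-3,r1:4,r2:7,r3:Add1,r4:Add2,r5:2
  c5: CDB Add2=13; issue SUB r3<-Add2  regs: r0:-3,r1:4,r2:7,r3:Add2,r4:13,r5:2
  c6: issue MUL r0<-Mul1  regs: r0:Mul1,r1:4,r2:7,r3:Add2,r4:13,r5:2
  c7: CDB Add3=5; issue ADD r5<-Add3  regs: r0:Mul1,r1:4,r2:7,r3:Add2,r4:13,r5:Add3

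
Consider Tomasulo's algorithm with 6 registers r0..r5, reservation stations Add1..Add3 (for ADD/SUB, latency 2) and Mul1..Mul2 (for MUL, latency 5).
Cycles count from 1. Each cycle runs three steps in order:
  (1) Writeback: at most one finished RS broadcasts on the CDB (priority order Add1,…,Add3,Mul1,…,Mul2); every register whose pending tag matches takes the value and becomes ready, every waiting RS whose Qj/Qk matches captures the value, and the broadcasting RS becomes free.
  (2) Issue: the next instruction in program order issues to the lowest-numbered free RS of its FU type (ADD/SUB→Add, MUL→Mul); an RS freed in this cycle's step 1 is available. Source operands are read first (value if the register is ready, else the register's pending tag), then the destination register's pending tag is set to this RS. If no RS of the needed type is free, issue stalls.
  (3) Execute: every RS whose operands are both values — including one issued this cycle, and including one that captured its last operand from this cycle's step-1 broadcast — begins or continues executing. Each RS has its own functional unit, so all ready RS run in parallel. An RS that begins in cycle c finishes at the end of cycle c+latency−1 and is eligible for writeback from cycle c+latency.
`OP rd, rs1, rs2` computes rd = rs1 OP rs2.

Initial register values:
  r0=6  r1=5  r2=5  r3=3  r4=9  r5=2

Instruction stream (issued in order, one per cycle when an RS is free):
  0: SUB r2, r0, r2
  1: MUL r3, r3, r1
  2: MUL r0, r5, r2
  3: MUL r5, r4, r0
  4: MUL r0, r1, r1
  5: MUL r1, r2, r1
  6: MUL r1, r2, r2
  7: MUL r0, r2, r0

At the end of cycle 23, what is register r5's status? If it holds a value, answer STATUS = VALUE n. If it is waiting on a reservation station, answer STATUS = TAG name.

STATUS = VALUE 18

cycle 1: issue SUB r2<-Add1 // r0:6,r1:5,r2:Add1,r3:3,r4:9,r5:2
cycle 2: issue MUL r3<-Mul1 // r0:6,r1:5,r2:Add1,r3:Mul1,r4:9,r5:2
cycle 3: CDB Add1=1; issue MUL r0<-Mul2 // r0:Mul2,r1:5,r2:1,r3:Mul1,r4:9,r5:2
cycle 4: stall // r0:Mul2,r1:5,r2:1,r3:Mul1,r4:9,r5:2
cycle 5: stall // r0:Mul2,r1:5,r2:1,r3:Mul1,r4:9,r5:2
cycle 6: stall // r0:Mul2,r1:5,r2:1,r3:Mul1,r4:9,r5:2
cycle 7: CDB Mul1=15; issue MUL r5<-Mul1 // r0:Mul2,r1:5,r2:1,r3:15,r4:9,r5:Mul1
cycle 8: CDB Mul2=2; issue MUL r0<-Mul2 // r0:Mul2,r1:5,r2:1,r3:15,r4:9,r5:Mul1
cycle 9: stall // r0:Mul2,r1:5,r2:1,r3:15,r4:9,r5:Mul1
cycle 10: stall // r0:Mul2,r1:5,r2:1,r3:15,r4:9,r5:Mul1
cycle 11: stall // r0:Mul2,r1:5,r2:1,r3:15,r4:9,r5:Mul1
cycle 12: stall // r0:Mul2,r1:5,r2:1,r3:15,r4:9,r5:Mul1
cycle 13: CDB Mul1=18; issue MUL r1<-Mul1 // r0:Mul2,r1:Mul1,r2:1,r3:15,r4:9,r5:18
cycle 14: CDB Mul2=25; issue MUL r1<-Mul2 // r0:25,r1:Mul2,r2:1,r3:15,r4:9,r5:18
cycle 15: stall // r0:25,r1:Mul2,r2:1,r3:15,r4:9,r5:18
cycle 16: stall // r0:25,r1:Mul2,r2:1,r3:15,r4:9,r5:18
cycle 17: stall // r0:25,r1:Mul2,r2:1,r3:15,r4:9,r5:18
cycle 18: CDB Mul1=5; issue MUL r0<-Mul1 // r0:Mul1,r1:Mul2,r2:1,r3:15,r4:9,r5:18
cycle 19: CDB Mul2=1 // r0:Mul1,r1:1,r2:1,r3:15,r4:9,r5:18
cycle 20: - // r0:Mul1,r1:1,r2:1,r3:15,r4:9,r5:18
cycle 21: - // r0:Mul1,r1:1,r2:1,r3:15,r4:9,r5:18
cycle 22: - // r0:Mul1,r1:1,r2:1,r3:15,r4:9,r5:18
cycle 23: CDB Mul1=25 // r0:25,r1:1,r2:1,r3:15,r4:9,r5:18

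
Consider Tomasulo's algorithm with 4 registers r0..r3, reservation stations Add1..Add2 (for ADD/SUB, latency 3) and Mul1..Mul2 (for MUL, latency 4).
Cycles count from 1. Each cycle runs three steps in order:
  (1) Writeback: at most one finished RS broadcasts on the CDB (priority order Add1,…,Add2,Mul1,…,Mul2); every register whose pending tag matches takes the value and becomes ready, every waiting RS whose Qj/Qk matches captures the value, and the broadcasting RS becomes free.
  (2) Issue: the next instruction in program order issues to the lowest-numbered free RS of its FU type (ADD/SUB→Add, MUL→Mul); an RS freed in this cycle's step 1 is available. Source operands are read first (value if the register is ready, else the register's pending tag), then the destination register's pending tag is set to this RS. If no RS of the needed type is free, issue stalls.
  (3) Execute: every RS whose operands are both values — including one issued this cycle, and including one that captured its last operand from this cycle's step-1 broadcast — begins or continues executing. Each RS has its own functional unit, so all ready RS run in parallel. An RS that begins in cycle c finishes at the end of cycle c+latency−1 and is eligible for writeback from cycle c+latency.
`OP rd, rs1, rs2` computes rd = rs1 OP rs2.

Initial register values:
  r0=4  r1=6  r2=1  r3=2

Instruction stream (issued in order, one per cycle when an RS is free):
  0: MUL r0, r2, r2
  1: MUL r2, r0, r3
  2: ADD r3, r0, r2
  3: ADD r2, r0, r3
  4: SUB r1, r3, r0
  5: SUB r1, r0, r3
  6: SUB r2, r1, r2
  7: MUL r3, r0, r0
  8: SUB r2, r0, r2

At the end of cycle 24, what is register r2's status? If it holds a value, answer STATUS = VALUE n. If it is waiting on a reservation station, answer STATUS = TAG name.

cycle 1: issue MUL r0<-Mul1 // r0:Mul1,r1:6,r2:1,r3:2
cycle 2: issue MUL r2<-Mul2 // r0:Mul1,r1:6,r2:Mul2,r3:2
cycle 3: issue ADD r3<-Add1 // r0:Mul1,r1:6,r2:Mul2,r3:Add1
cycle 4: issue ADD r2<-Add2 // r0:Mul1,r1:6,r2:Add2,r3:Add1
cycle 5: CDB Mul1=1; stall // r0:1,r1:6,r2:Add2,r3:Add1
cycle 6: stall // r0:1,r1:6,r2:Add2,r3:Add1
cycle 7: stall // r0:1,r1:6,r2:Add2,r3:Add1
cycle 8: stall // r0:1,r1:6,r2:Add2,r3:Add1
cycle 9: CDB Mul2=2; stall // r0:1,r1:6,r2:Add2,r3:Add1
cycle 10: stall // r0:1,r1:6,r2:Add2,r3:Add1
cycle 11: stall // r0:1,r1:6,r2:Add2,r3:Add1
cycle 12: CDB Add1=3; issue SUB r1<-Add1 // r0:1,r1:Add1,r2:Add2,r3:3
cycle 13: stall // r0:1,r1:Add1,r2:Add2,r3:3
cycle 14: stall // r0:1,r1:Add1,r2:Add2,r3:3
cycle 15: CDB Add1=2; issue SUB r1<-Add1 // r0:1,r1:Add1,r2:Add2,r3:3
cycle 16: CDB Add2=4; issue SUB r2<-Add2 // r0:1,r1:Add1,r2:Add2,r3:3
cycle 17: issue MUL r3<-Mul1 // r0:1,r1:Add1,r2:Add2,r3:Mul1
cycle 18: CDB Add1=-2; issue SUB r2<-Add1 // r0:1,r1:-2,r2:Add1,r3:Mul1
cycle 19: - // r0:1,r1:-2,r2:Add1,r3:Mul1
cycle 20: - // r0:1,r1:-2,r2:Add1,r3:Mul1
cycle 21: CDB Add2=-6 // r0:1,r1:-2,r2:Add1,r3:Mul1
cycle 22: CDB Mul1=1 // r0:1,r1:-2,r2:Add1,r3:1
cycle 23: - // r0:1,r1:-2,r2:Add1,r3:1
cycle 24: CDB Add1=7 // r0:1,r1:-2,r2:7,r3:1

STATUS = VALUE 7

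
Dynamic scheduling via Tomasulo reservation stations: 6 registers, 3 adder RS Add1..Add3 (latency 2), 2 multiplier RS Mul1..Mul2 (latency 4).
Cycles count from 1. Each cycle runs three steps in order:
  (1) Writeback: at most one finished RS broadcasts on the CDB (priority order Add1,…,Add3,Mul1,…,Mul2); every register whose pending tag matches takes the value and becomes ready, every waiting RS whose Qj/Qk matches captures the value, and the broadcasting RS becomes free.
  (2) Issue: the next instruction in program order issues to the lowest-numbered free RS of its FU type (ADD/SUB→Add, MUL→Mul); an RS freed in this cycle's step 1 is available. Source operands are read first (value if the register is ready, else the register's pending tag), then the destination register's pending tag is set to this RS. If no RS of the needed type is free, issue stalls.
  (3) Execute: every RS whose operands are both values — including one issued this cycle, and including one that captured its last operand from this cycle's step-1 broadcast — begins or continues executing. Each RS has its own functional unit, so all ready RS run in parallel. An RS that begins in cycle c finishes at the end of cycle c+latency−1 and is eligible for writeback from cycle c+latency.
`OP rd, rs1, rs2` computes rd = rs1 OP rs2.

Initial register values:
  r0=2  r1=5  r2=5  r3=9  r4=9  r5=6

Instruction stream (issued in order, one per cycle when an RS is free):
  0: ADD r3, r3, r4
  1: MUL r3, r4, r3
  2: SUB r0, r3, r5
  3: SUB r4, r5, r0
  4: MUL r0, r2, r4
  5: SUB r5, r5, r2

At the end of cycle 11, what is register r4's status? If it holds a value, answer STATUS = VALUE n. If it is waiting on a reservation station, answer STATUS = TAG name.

cycle 1: issue ADD r3<-Add1 // r0:2,r1:5,r2:5,r3:Add1,r4:9,r5:6
cycle 2: issue MUL r3<-Mul1 // r0:2,r1:5,r2:5,r3:Mul1,r4:9,r5:6
cycle 3: CDB Add1=18; issue SUB r0<-Add1 // r0:Add1,r1:5,r2:5,r3:Mul1,r4:9,r5:6
cycle 4: issue SUB r4<-Add2 // r0:Add1,r1:5,r2:5,r3:Mul1,r4:Add2,r5:6
cycle 5: issue MUL r0<-Mul2 // r0:Mul2,r1:5,r2:5,r3:Mul1,r4:Add2,r5:6
cycle 6: issue SUB r5<-Add3 // r0:Mul2,r1:5,r2:5,r3:Mul1,r4:Add2,r5:Add3
cycle 7: CDB Mul1=162 // r0:Mul2,r1:5,r2:5,r3:162,r4:Add2,r5:Add3
cycle 8: CDB Add3=1 // r0:Mul2,r1:5,r2:5,r3:162,r4:Add2,r5:1
cycle 9: CDB Add1=156 // r0:Mul2,r1:5,r2:5,r3:162,r4:Add2,r5:1
cycle 10: - // r0:Mul2,r1:5,r2:5,r3:162,r4:Add2,r5:1
cycle 11: CDB Add2=-150 // r0:Mul2,r1:5,r2:5,r3:162,r4:-150,r5:1

STATUS = VALUE -150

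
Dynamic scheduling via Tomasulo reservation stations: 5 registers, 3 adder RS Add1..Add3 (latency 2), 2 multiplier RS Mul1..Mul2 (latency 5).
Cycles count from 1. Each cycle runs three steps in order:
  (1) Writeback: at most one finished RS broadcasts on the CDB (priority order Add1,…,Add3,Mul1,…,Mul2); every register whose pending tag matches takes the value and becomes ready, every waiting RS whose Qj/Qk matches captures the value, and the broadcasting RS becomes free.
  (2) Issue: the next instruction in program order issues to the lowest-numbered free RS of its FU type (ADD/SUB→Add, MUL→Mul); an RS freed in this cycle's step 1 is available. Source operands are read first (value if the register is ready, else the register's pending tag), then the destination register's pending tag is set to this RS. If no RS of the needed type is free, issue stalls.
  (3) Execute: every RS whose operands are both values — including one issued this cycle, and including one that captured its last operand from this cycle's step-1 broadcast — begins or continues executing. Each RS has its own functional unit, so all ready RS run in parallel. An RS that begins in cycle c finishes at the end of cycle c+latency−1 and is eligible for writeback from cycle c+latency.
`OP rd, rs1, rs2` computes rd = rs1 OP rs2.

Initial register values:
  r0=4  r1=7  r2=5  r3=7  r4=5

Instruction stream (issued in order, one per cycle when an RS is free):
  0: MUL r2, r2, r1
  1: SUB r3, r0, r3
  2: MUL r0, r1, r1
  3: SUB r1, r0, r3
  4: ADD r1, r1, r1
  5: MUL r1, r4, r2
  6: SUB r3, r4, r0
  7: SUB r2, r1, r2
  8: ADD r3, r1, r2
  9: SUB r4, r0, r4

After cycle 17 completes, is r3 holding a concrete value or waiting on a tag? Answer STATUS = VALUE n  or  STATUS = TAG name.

STATUS = VALUE 315

c1: issue MUL r2<-Mul1 | r0:4,r1:7,r2:Mul1,r3:7,r4:5
c2: issue SUB r3<-Add1 | r0:4,r1:7,r2:Mul1,r3:Add1,r4:5
c3: issue MUL r0<-Mul2 | r0:Mul2,r1:7,r2:Mul1,r3:Add1,r4:5
c4: CDB Add1=-3; issue SUB r1<-Add1 | r0:Mul2,r1:Add1,r2:Mul1,r3:-3,r4:5
c5: issue ADD r1<-Add2 | r0:Mul2,r1:Add2,r2:Mul1,r3:-3,r4:5
c6: CDB Mul1=35; issue MUL r1<-Mul1 | r0:Mul2,r1:Mul1,r2:35,r3:-3,r4:5
c7: issue SUB r3<-Add3 | r0:Mul2,r1:Mul1,r2:35,r3:Add3,r4:5
c8: CDB Mul2=49; stall | r0:49,r1:Mul1,r2:35,r3:Add3,r4:5
c9: stall | r0:49,r1:Mul1,r2:35,r3:Add3,r4:5
c10: CDB Add1=52; issue SUB r2<-Add1 | r0:49,r1:Mul1,r2:Add1,r3:Add3,r4:5
c11: CDB Add3=-44; issue ADD r3<-Add3 | r0:49,r1:Mul1,r2:Add1,r3:Add3,r4:5
c12: CDB Add2=104; issue SUB r4<-Add2 | r0:49,r1:Mul1,r2:Add1,r3:Add3,r4:Add2
c13: CDB Mul1=175 | r0:49,r1:175,r2:Add1,r3:Add3,r4:Add2
c14: CDB Add2=44 | r0:49,r1:175,r2:Add1,r3:Add3,r4:44
c15: CDB Add1=140 | r0:49,r1:175,r2:140,r3:Add3,r4:44
c16: - | r0:49,r1:175,r2:140,r3:Add3,r4:44
c17: CDB Add3=315 | r0:49,r1:175,r2:140,r3:315,r4:44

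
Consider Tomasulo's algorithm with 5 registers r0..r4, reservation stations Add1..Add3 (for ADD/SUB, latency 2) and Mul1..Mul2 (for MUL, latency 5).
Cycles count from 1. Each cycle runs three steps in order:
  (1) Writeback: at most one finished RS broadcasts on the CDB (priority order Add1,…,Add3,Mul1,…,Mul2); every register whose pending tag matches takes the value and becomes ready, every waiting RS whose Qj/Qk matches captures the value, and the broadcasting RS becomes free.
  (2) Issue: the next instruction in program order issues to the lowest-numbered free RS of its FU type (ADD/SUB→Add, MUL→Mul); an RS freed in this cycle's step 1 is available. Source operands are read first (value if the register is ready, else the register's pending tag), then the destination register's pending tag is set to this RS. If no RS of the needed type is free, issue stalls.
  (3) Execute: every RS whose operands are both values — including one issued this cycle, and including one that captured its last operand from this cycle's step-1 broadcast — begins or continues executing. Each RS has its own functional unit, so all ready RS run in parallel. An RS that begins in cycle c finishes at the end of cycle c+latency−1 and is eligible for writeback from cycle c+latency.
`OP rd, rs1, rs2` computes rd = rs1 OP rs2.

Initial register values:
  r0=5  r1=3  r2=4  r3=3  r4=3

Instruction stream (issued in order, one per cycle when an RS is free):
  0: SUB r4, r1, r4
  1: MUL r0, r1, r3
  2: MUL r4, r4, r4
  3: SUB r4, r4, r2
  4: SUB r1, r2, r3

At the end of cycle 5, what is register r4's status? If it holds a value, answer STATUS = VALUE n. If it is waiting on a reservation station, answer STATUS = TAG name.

cycle 1: issue SUB r4<-Add1 // r0:5,r1:3,r2:4,r3:3,r4:Add1
cycle 2: issue MUL r0<-Mul1 // r0:Mul1,r1:3,r2:4,r3:3,r4:Add1
cycle 3: CDB Add1=0; issue MUL r4<-Mul2 // r0:Mul1,r1:3,r2:4,r3:3,r4:Mul2
cycle 4: issue SUB r4<-Add1 // r0:Mul1,r1:3,r2:4,r3:3,r4:Add1
cycle 5: issue SUB r1<-Add2 // r0:Mul1,r1:Add2,r2:4,r3:3,r4:Add1

STATUS = TAG Add1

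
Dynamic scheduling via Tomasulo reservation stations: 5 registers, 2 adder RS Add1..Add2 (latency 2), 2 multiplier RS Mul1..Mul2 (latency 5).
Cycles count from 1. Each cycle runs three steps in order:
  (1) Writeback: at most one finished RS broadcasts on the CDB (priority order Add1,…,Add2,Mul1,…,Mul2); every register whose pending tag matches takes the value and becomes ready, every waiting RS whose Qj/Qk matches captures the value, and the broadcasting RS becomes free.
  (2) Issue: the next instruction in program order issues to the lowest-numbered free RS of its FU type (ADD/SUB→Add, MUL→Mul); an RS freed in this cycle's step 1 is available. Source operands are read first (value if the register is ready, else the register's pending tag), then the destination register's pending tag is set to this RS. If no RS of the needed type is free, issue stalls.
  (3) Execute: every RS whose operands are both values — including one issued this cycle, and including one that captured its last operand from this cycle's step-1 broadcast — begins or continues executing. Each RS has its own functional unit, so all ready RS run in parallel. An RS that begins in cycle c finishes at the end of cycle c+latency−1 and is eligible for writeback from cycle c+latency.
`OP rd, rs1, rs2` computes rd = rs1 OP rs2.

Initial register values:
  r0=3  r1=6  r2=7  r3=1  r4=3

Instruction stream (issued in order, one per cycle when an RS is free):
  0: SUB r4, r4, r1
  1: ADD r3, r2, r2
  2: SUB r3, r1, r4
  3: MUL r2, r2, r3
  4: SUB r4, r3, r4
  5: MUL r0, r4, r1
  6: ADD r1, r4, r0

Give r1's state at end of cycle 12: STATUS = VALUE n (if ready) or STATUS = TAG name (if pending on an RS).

STATUS = TAG Add1

  c1: issue SUB r4<-Add1  regs: r0:3,r1:6,r2:7,r3:1,r4:Add1
  c2: issue ADD r3<-Add2  regs: r0:3,r1:6,r2:7,r3:Add2,r4:Add1
  c3: CDB Add1=-3; issue SUB r3<-Add1  regs: r0:3,r1:6,r2:7,r3:Add1,r4:-3
  c4: CDB Add2=14; issue MUL r2<-Mul1  regs: r0:3,r1:6,r2:Mul1,r3:Add1,r4:-3
  c5: CDB Add1=9; issue SUB r4<-Add1  regs: r0:3,r1:6,r2:Mul1,r3:9,r4:Add1
  c6: issue MUL r0<-Mul2  regs: r0:Mul2,r1:6,r2:Mul1,r3:9,r4:Add1
  c7: CDB Add1=12; issue ADD r1<-Add1  regs: r0:Mul2,r1:Add1,r2:Mul1,r3:9,r4:12
  c8: -  regs: r0:Mul2,r1:Add1,r2:Mul1,r3:9,r4:12
  c9: -  regs: r0:Mul2,r1:Add1,r2:Mul1,r3:9,r4:12
  c10: CDB Mul1=63  regs: r0:Mul2,r1:Add1,r2:63,r3:9,r4:12
  c11: -  regs: r0:Mul2,r1:Add1,r2:63,r3:9,r4:12
  c12: CDB Mul2=72  regs: r0:72,r1:Add1,r2:63,r3:9,r4:12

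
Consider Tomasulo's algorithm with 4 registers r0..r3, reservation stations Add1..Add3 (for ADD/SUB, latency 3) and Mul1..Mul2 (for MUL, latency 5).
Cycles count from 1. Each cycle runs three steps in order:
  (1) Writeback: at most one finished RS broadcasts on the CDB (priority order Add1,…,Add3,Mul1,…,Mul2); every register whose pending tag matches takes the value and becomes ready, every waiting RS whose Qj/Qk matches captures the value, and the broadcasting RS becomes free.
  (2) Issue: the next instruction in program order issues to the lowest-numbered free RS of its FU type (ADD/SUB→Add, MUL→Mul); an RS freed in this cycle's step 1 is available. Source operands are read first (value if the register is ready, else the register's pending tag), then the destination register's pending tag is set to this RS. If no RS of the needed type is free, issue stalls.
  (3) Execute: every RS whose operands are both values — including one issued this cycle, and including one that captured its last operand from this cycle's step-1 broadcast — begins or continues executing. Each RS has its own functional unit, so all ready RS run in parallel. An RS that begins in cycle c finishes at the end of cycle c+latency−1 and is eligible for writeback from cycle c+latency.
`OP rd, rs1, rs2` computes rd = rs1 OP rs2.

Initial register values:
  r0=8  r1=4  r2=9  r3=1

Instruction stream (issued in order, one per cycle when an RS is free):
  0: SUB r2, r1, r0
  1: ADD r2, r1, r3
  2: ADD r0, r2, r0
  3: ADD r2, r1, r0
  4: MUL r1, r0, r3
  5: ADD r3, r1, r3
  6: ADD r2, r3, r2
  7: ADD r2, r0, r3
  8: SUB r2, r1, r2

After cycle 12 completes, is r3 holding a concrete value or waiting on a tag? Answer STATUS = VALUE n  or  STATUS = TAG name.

STATUS = TAG Add2

c1: issue SUB r2<-Add1 | r0:8,r1:4,r2:Add1,r3:1
c2: issue ADD r2<-Add2 | r0:8,r1:4,r2:Add2,r3:1
c3: issue ADD r0<-Add3 | r0:Add3,r1:4,r2:Add2,r3:1
c4: CDB Add1=-4; issue ADD r2<-Add1 | r0:Add3,r1:4,r2:Add1,r3:1
c5: CDB Add2=5; issue MUL r1<-Mul1 | r0:Add3,r1:Mul1,r2:Add1,r3:1
c6: issue ADD r3<-Add2 | r0:Add3,r1:Mul1,r2:Add1,r3:Add2
c7: stall | r0:Add3,r1:Mul1,r2:Add1,r3:Add2
c8: CDB Add3=13; issue ADD r2<-Add3 | r0:13,r1:Mul1,r2:Add3,r3:Add2
c9: stall | r0:13,r1:Mul1,r2:Add3,r3:Add2
c10: stall | r0:13,r1:Mul1,r2:Add3,r3:Add2
c11: CDB Add1=17; issue ADD r2<-Add1 | r0:13,r1:Mul1,r2:Add1,r3:Add2
c12: stall | r0:13,r1:Mul1,r2:Add1,r3:Add2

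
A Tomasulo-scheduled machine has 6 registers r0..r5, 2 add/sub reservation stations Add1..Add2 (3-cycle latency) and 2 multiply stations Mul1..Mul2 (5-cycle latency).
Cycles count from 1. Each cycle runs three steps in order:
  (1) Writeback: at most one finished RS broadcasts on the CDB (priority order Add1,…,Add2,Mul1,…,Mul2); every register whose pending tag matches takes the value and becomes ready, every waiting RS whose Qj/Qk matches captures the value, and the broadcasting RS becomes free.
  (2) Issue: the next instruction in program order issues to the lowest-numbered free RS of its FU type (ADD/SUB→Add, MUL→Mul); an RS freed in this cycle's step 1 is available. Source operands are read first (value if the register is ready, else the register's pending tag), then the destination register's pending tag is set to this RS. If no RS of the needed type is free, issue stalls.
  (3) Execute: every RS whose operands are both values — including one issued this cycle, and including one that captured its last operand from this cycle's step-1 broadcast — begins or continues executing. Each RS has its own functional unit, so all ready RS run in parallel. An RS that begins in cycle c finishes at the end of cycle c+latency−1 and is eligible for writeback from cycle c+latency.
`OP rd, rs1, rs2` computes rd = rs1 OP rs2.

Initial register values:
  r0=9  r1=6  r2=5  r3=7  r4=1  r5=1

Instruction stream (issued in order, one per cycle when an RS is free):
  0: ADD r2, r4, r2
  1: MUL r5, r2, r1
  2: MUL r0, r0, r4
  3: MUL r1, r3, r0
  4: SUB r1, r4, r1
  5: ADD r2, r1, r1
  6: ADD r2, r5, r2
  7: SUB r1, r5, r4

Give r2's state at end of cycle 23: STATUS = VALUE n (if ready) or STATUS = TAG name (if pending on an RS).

STATUS = VALUE -88

cycle 1: issue ADD r2<-Add1 // r0:9,r1:6,r2:Add1,r3:7,r4:1,r5:1
cycle 2: issue MUL r5<-Mul1 // r0:9,r1:6,r2:Add1,r3:7,r4:1,r5:Mul1
cycle 3: issue MUL r0<-Mul2 // r0:Mul2,r1:6,r2:Add1,r3:7,r4:1,r5:Mul1
cycle 4: CDB Add1=6; stall // r0:Mul2,r1:6,r2:6,r3:7,r4:1,r5:Mul1
cycle 5: stall // r0:Mul2,r1:6,r2:6,r3:7,r4:1,r5:Mul1
cycle 6: stall // r0:Mul2,r1:6,r2:6,r3:7,r4:1,r5:Mul1
cycle 7: stall // r0:Mul2,r1:6,r2:6,r3:7,r4:1,r5:Mul1
cycle 8: CDB Mul2=9; issue MUL r1<-Mul2 // r0:9,r1:Mul2,r2:6,r3:7,r4:1,r5:Mul1
cycle 9: CDB Mul1=36; issue SUB r1<-Add1 // r0:9,r1:Add1,r2:6,r3:7,r4:1,r5:36
cycle 10: issue ADD r2<-Add2 // r0:9,r1:Add1,r2:Add2,r3:7,r4:1,r5:36
cycle 11: stall // r0:9,r1:Add1,r2:Add2,r3:7,r4:1,r5:36
cycle 12: stall // r0:9,r1:Add1,r2:Add2,r3:7,r4:1,r5:36
cycle 13: CDB Mul2=63; stall // r0:9,r1:Add1,r2:Add2,r3:7,r4:1,r5:36
cycle 14: stall // r0:9,r1:Add1,r2:Add2,r3:7,r4:1,r5:36
cycle 15: stall // r0:9,r1:Add1,r2:Add2,r3:7,r4:1,r5:36
cycle 16: CDB Add1=-62; issue ADD r2<-Add1 // r0:9,r1:-62,r2:Add1,r3:7,r4:1,r5:36
cycle 17: stall // r0:9,r1:-62,r2:Add1,r3:7,r4:1,r5:36
cycle 18: stall // r0:9,r1:-62,r2:Add1,r3:7,r4:1,r5:36
cycle 19: CDB Add2=-124; issue SUB r1<-Add2 // r0:9,r1:Add2,r2:Add1,r3:7,r4:1,r5:36
cycle 20: - // r0:9,r1:Add2,r2:Add1,r3:7,r4:1,r5:36
cycle 21: - // r0:9,r1:Add2,r2:Add1,r3:7,r4:1,r5:36
cycle 22: CDB Add1=-88 // r0:9,r1:Add2,r2:-88,r3:7,r4:1,r5:36
cycle 23: CDB Add2=35 // r0:9,r1:35,r2:-88,r3:7,r4:1,r5:36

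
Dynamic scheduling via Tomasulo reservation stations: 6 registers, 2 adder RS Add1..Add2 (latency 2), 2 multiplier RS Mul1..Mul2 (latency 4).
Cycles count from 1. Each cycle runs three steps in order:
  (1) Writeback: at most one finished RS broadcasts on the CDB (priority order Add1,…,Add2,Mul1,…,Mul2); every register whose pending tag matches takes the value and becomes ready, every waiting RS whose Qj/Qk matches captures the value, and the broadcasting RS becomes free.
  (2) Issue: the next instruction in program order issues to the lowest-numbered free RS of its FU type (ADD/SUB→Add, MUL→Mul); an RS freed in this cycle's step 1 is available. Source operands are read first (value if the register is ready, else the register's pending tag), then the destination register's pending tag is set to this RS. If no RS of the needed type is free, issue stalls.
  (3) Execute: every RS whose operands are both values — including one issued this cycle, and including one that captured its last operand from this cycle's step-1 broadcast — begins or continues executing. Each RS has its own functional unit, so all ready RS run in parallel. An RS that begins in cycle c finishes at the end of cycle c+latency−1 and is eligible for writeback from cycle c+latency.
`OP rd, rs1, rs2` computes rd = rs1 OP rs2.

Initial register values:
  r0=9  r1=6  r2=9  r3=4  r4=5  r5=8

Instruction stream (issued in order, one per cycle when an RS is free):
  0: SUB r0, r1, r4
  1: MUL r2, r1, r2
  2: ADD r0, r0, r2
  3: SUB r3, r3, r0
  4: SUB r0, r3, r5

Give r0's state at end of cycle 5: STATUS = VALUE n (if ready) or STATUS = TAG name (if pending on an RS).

c1: issue SUB r0<-Add1 | r0:Add1,r1:6,r2:9,r3:4,r4:5,r5:8
c2: issue MUL r2<-Mul1 | r0:Add1,r1:6,r2:Mul1,r3:4,r4:5,r5:8
c3: CDB Add1=1; issue ADD r0<-Add1 | r0:Add1,r1:6,r2:Mul1,r3:4,r4:5,r5:8
c4: issue SUB r3<-Add2 | r0:Add1,r1:6,r2:Mul1,r3:Add2,r4:5,r5:8
c5: stall | r0:Add1,r1:6,r2:Mul1,r3:Add2,r4:5,r5:8

STATUS = TAG Add1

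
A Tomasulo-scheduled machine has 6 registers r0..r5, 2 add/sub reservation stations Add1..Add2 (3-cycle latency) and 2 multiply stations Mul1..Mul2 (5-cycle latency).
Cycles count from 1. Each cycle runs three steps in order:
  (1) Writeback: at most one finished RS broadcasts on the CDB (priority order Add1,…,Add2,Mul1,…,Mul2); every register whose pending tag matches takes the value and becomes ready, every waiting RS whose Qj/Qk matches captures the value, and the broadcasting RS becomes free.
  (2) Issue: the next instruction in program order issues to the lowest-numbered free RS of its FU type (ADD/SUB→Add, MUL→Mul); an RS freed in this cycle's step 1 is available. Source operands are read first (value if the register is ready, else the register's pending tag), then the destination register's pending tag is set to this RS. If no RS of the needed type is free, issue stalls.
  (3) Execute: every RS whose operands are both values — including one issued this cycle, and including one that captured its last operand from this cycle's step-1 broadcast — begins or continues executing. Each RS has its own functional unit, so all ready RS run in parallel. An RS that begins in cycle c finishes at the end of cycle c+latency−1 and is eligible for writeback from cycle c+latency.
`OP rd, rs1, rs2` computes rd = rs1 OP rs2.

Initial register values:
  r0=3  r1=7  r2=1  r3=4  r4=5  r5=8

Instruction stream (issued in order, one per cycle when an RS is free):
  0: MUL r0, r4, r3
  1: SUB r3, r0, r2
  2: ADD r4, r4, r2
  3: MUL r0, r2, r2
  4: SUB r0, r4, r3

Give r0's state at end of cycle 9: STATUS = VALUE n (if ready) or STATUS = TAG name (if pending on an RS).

STATUS = TAG Add2

  c1: issue MUL r0<-Mul1  regs: r0:Mul1,r1:7,r2:1,r3:4,r4:5,r5:8
  c2: issue SUB r3<-Add1  regs: r0:Mul1,r1:7,r2:1,r3:Add1,r4:5,r5:8
  c3: issue ADD r4<-Add2  regs: r0:Mul1,r1:7,r2:1,r3:Add1,r4:Add2,r5:8
  c4: issue MUL r0<-Mul2  regs: r0:Mul2,r1:7,r2:1,r3:Add1,r4:Add2,r5:8
  c5: stall  regs: r0:Mul2,r1:7,r2:1,r3:Add1,r4:Add2,r5:8
  c6: CDB Add2=6; issue SUB r0<-Add2  regs: r0:Add2,r1:7,r2:1,r3:Add1,r4:6,r5:8
  c7: CDB Mul1=20  regs: r0:Add2,r1:7,r2:1,r3:Add1,r4:6,r5:8
  c8: -  regs: r0:Add2,r1:7,r2:1,r3:Add1,r4:6,r5:8
  c9: CDB Mul2=1  regs: r0:Add2,r1:7,r2:1,r3:Add1,r4:6,r5:8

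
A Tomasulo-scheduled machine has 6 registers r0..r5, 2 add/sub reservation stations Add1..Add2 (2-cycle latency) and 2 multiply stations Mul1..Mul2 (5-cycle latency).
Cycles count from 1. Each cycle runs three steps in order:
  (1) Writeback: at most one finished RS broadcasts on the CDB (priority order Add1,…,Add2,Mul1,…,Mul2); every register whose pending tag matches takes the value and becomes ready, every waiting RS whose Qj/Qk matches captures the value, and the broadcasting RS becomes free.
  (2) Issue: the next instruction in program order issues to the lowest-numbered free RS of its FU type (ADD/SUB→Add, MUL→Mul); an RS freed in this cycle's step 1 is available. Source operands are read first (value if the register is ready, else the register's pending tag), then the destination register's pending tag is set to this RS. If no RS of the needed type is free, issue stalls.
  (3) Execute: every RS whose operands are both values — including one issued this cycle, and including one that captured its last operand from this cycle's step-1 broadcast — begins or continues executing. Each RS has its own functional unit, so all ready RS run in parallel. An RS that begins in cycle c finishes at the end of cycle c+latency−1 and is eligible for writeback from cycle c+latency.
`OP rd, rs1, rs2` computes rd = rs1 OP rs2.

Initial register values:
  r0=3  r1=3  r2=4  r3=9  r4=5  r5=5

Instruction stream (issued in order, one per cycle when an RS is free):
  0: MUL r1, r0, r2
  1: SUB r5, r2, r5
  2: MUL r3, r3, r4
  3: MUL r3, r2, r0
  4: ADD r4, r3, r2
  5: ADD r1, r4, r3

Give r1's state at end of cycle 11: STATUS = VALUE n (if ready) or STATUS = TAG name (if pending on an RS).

  c1: issue MUL r1<-Mul1  regs: r0:3,r1:Mul1,r2:4,r3:9,r4:5,r5:5
  c2: issue SUB r5<-Add1  regs: r0:3,r1:Mul1,r2:4,r3:9,r4:5,r5:Add1
  c3: issue MUL r3<-Mul2  regs: r0:3,r1:Mul1,r2:4,r3:Mul2,r4:5,r5:Add1
  c4: CDB Add1=-1; stall  regs: r0:3,r1:Mul1,r2:4,r3:Mul2,r4:5,r5:-1
  c5: stall  regs: r0:3,r1:Mul1,r2:4,r3:Mul2,r4:5,r5:-1
  c6: CDB Mul1=12; issue MUL r3<-Mul1  regs: r0:3,r1:12,r2:4,r3:Mul1,r4:5,r5:-1
  c7: issue ADD r4<-Add1  regs: r0:3,r1:12,r2:4,r3:Mul1,r4:Add1,r5:-1
  c8: CDB Mul2=45; issue ADD r1<-Add2  regs: r0:3,r1:Add2,r2:4,r3:Mul1,r4:Add1,r5:-1
  c9: -  regs: r0:3,r1:Add2,r2:4,r3:Mul1,r4:Add1,r5:-1
  c10: -  regs: r0:3,r1:Add2,r2:4,r3:Mul1,r4:Add1,r5:-1
  c11: CDB Mul1=12  regs: r0:3,r1:Add2,r2:4,r3:12,r4:Add1,r5:-1

STATUS = TAG Add2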